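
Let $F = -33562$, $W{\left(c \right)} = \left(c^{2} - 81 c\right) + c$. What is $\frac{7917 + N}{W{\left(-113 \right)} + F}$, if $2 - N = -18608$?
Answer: $- \frac{26527}{11753} \approx -2.257$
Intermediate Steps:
$W{\left(c \right)} = c^{2} - 80 c$
$N = 18610$ ($N = 2 - -18608 = 2 + 18608 = 18610$)
$\frac{7917 + N}{W{\left(-113 \right)} + F} = \frac{7917 + 18610}{- 113 \left(-80 - 113\right) - 33562} = \frac{26527}{\left(-113\right) \left(-193\right) - 33562} = \frac{26527}{21809 - 33562} = \frac{26527}{-11753} = 26527 \left(- \frac{1}{11753}\right) = - \frac{26527}{11753}$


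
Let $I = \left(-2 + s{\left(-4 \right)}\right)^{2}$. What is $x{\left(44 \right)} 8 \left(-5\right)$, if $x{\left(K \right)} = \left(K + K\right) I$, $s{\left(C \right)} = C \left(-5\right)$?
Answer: $-1140480$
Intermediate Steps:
$s{\left(C \right)} = - 5 C$
$I = 324$ ($I = \left(-2 - -20\right)^{2} = \left(-2 + 20\right)^{2} = 18^{2} = 324$)
$x{\left(K \right)} = 648 K$ ($x{\left(K \right)} = \left(K + K\right) 324 = 2 K 324 = 648 K$)
$x{\left(44 \right)} 8 \left(-5\right) = 648 \cdot 44 \cdot 8 \left(-5\right) = 28512 \left(-40\right) = -1140480$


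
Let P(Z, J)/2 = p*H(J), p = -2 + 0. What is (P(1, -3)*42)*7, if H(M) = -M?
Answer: -3528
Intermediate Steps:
p = -2
P(Z, J) = 4*J (P(Z, J) = 2*(-(-2)*J) = 2*(2*J) = 4*J)
(P(1, -3)*42)*7 = ((4*(-3))*42)*7 = -12*42*7 = -504*7 = -3528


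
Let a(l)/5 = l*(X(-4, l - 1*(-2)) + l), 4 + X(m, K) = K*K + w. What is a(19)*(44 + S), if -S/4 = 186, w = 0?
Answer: -30324000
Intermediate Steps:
X(m, K) = -4 + K**2 (X(m, K) = -4 + (K*K + 0) = -4 + (K**2 + 0) = -4 + K**2)
a(l) = 5*l*(-4 + l + (2 + l)**2) (a(l) = 5*(l*((-4 + (l - 1*(-2))**2) + l)) = 5*(l*((-4 + (l + 2)**2) + l)) = 5*(l*((-4 + (2 + l)**2) + l)) = 5*(l*(-4 + l + (2 + l)**2)) = 5*l*(-4 + l + (2 + l)**2))
S = -744 (S = -4*186 = -744)
a(19)*(44 + S) = (5*19**2*(5 + 19))*(44 - 744) = (5*361*24)*(-700) = 43320*(-700) = -30324000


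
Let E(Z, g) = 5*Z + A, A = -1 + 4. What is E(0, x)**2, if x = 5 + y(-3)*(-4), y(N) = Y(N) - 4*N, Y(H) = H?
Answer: 9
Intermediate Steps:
y(N) = -3*N (y(N) = N - 4*N = -3*N)
x = -31 (x = 5 - 3*(-3)*(-4) = 5 + 9*(-4) = 5 - 36 = -31)
A = 3
E(Z, g) = 3 + 5*Z (E(Z, g) = 5*Z + 3 = 3 + 5*Z)
E(0, x)**2 = (3 + 5*0)**2 = (3 + 0)**2 = 3**2 = 9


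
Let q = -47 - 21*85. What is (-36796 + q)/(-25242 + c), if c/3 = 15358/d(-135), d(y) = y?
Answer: 434565/287812 ≈ 1.5099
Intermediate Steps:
c = -15358/45 (c = 3*(15358/(-135)) = 3*(15358*(-1/135)) = 3*(-15358/135) = -15358/45 ≈ -341.29)
q = -1832 (q = -47 - 1785 = -1832)
(-36796 + q)/(-25242 + c) = (-36796 - 1832)/(-25242 - 15358/45) = -38628/(-1151248/45) = -38628*(-45/1151248) = 434565/287812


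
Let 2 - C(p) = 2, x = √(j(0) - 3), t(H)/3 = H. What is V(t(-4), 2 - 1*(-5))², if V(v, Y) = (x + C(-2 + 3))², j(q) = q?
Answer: 9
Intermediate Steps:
t(H) = 3*H
x = I*√3 (x = √(0 - 3) = √(-3) = I*√3 ≈ 1.732*I)
C(p) = 0 (C(p) = 2 - 1*2 = 2 - 2 = 0)
V(v, Y) = -3 (V(v, Y) = (I*√3 + 0)² = (I*√3)² = -3)
V(t(-4), 2 - 1*(-5))² = (-3)² = 9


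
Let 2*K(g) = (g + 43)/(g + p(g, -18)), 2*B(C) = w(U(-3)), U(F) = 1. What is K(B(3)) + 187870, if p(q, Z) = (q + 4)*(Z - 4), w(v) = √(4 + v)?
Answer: 10810400509/57542 + 815*√5/28771 ≈ 1.8787e+5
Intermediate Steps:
p(q, Z) = (-4 + Z)*(4 + q) (p(q, Z) = (4 + q)*(-4 + Z) = (-4 + Z)*(4 + q))
B(C) = √5/2 (B(C) = √(4 + 1)/2 = √5/2)
K(g) = (43 + g)/(2*(-88 - 21*g)) (K(g) = ((g + 43)/(g + (-16 - 4*g + 4*(-18) - 18*g)))/2 = ((43 + g)/(g + (-16 - 4*g - 72 - 18*g)))/2 = ((43 + g)/(g + (-88 - 22*g)))/2 = ((43 + g)/(-88 - 21*g))/2 = (43 + g)/(2*(-88 - 21*g)))
K(B(3)) + 187870 = (-43 - √5/2)/(2*(88 + 21*(√5/2))) + 187870 = (-43 - √5/2)/(2*(88 + 21*√5/2)) + 187870 = 187870 + (-43 - √5/2)/(2*(88 + 21*√5/2))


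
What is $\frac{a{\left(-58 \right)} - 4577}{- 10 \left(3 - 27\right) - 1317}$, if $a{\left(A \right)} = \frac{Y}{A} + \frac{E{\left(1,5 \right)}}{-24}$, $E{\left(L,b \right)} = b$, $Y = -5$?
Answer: $\frac{3185677}{749592} \approx 4.2499$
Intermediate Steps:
$a{\left(A \right)} = - \frac{5}{24} - \frac{5}{A}$ ($a{\left(A \right)} = - \frac{5}{A} + \frac{5}{-24} = - \frac{5}{A} + 5 \left(- \frac{1}{24}\right) = - \frac{5}{A} - \frac{5}{24} = - \frac{5}{24} - \frac{5}{A}$)
$\frac{a{\left(-58 \right)} - 4577}{- 10 \left(3 - 27\right) - 1317} = \frac{\left(- \frac{5}{24} - \frac{5}{-58}\right) - 4577}{- 10 \left(3 - 27\right) - 1317} = \frac{\left(- \frac{5}{24} - - \frac{5}{58}\right) - 4577}{\left(-10\right) \left(-24\right) - 1317} = \frac{\left(- \frac{5}{24} + \frac{5}{58}\right) - 4577}{240 - 1317} = \frac{- \frac{85}{696} - 4577}{-1077} = \left(- \frac{3185677}{696}\right) \left(- \frac{1}{1077}\right) = \frac{3185677}{749592}$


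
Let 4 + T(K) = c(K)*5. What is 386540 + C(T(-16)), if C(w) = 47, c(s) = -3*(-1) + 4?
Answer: 386587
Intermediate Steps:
c(s) = 7 (c(s) = 3 + 4 = 7)
T(K) = 31 (T(K) = -4 + 7*5 = -4 + 35 = 31)
386540 + C(T(-16)) = 386540 + 47 = 386587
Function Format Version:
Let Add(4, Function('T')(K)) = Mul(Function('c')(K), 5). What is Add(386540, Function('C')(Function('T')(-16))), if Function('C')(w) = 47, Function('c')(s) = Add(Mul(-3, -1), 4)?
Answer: 386587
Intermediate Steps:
Function('c')(s) = 7 (Function('c')(s) = Add(3, 4) = 7)
Function('T')(K) = 31 (Function('T')(K) = Add(-4, Mul(7, 5)) = Add(-4, 35) = 31)
Add(386540, Function('C')(Function('T')(-16))) = Add(386540, 47) = 386587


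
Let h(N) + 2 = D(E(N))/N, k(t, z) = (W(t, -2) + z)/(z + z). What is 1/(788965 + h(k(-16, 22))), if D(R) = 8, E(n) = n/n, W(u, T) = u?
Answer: 3/2367065 ≈ 1.2674e-6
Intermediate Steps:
E(n) = 1
k(t, z) = (t + z)/(2*z) (k(t, z) = (t + z)/(z + z) = (t + z)/((2*z)) = (t + z)*(1/(2*z)) = (t + z)/(2*z))
h(N) = -2 + 8/N
1/(788965 + h(k(-16, 22))) = 1/(788965 + (-2 + 8/(((1/2)*(-16 + 22)/22)))) = 1/(788965 + (-2 + 8/(((1/2)*(1/22)*6)))) = 1/(788965 + (-2 + 8/(3/22))) = 1/(788965 + (-2 + 8*(22/3))) = 1/(788965 + (-2 + 176/3)) = 1/(788965 + 170/3) = 1/(2367065/3) = 3/2367065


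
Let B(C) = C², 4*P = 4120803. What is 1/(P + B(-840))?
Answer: 4/6943203 ≈ 5.7610e-7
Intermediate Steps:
P = 4120803/4 (P = (¼)*4120803 = 4120803/4 ≈ 1.0302e+6)
1/(P + B(-840)) = 1/(4120803/4 + (-840)²) = 1/(4120803/4 + 705600) = 1/(6943203/4) = 4/6943203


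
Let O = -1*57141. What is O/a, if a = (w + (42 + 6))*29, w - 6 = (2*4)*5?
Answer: -57141/2726 ≈ -20.961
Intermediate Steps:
w = 46 (w = 6 + (2*4)*5 = 6 + 8*5 = 6 + 40 = 46)
a = 2726 (a = (46 + (42 + 6))*29 = (46 + 48)*29 = 94*29 = 2726)
O = -57141
O/a = -57141/2726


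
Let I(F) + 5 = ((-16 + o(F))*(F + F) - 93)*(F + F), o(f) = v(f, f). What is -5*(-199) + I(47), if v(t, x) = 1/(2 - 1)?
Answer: -140292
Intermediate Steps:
v(t, x) = 1 (v(t, x) = 1/1 = 1)
o(f) = 1
I(F) = -5 + 2*F*(-93 - 30*F) (I(F) = -5 + ((-16 + 1)*(F + F) - 93)*(F + F) = -5 + (-30*F - 93)*(2*F) = -5 + (-93 - 30*F)*(2*F) = -5 + 2*F*(-93 - 30*F))
-5*(-199) + I(47) = -5*(-199) + (-5 - 186*47 - 60*47²) = 995 + (-5 - 8742 - 60*2209) = 995 + (-5 - 8742 - 132540) = 995 - 141287 = -140292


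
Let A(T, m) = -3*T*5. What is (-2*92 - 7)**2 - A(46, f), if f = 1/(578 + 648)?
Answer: 37171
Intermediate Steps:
f = 1/1226 ≈ 0.00081566
A(T, m) = -15*T
(-2*92 - 7)**2 - A(46, f) = (-2*92 - 7)**2 - (-15)*46 = (-184 - 7)**2 - 1*(-690) = (-191)**2 + 690 = 36481 + 690 = 37171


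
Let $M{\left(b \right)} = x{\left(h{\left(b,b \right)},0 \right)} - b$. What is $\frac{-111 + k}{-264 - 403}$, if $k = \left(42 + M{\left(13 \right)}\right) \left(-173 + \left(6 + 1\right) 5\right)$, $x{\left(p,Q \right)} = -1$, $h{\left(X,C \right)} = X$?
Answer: $\frac{3975}{667} \approx 5.9595$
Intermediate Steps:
$M{\left(b \right)} = -1 - b$
$k = -3864$ ($k = \left(42 - 14\right) \left(-173 + \left(6 + 1\right) 5\right) = \left(42 - 14\right) \left(-173 + 7 \cdot 5\right) = \left(42 - 14\right) \left(-173 + 35\right) = 28 \left(-138\right) = -3864$)
$\frac{-111 + k}{-264 - 403} = \frac{-111 - 3864}{-264 - 403} = - \frac{3975}{-667} = \left(-3975\right) \left(- \frac{1}{667}\right) = \frac{3975}{667}$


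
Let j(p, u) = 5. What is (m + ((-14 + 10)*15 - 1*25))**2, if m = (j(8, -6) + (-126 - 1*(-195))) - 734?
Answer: 555025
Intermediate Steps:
m = -660 (m = (5 + (-126 - 1*(-195))) - 734 = (5 + (-126 + 195)) - 734 = (5 + 69) - 734 = 74 - 734 = -660)
(m + ((-14 + 10)*15 - 1*25))**2 = (-660 + ((-14 + 10)*15 - 1*25))**2 = (-660 + (-4*15 - 25))**2 = (-660 + (-60 - 25))**2 = (-660 - 85)**2 = (-745)**2 = 555025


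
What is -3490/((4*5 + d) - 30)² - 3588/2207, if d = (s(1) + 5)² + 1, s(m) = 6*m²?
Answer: -26355151/13842304 ≈ -1.9040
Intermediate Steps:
d = 122 (d = (6*1² + 5)² + 1 = (6*1 + 5)² + 1 = (6 + 5)² + 1 = 11² + 1 = 121 + 1 = 122)
-3490/((4*5 + d) - 30)² - 3588/2207 = -3490/((4*5 + 122) - 30)² - 3588/2207 = -3490/((20 + 122) - 30)² - 3588*1/2207 = -3490/(142 - 30)² - 3588/2207 = -3490/(112²) - 3588/2207 = -3490/12544 - 3588/2207 = -3490*1/12544 - 3588/2207 = -1745/6272 - 3588/2207 = -26355151/13842304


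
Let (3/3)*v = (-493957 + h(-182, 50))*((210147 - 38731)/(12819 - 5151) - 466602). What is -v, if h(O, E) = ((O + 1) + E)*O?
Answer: -46720717157300/213 ≈ -2.1935e+11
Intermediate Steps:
h(O, E) = O*(1 + E + O) (h(O, E) = ((1 + O) + E)*O = (1 + E + O)*O = O*(1 + E + O))
v = 46720717157300/213 (v = (-493957 - 182*(1 + 50 - 182))*((210147 - 38731)/(12819 - 5151) - 466602) = (-493957 - 182*(-131))*(171416/7668 - 466602) = (-493957 + 23842)*(171416*(1/7668) - 466602) = -470115*(42854/1917 - 466602) = -470115*(-894433180/1917) = 46720717157300/213 ≈ 2.1935e+11)
-v = -1*46720717157300/213 = -46720717157300/213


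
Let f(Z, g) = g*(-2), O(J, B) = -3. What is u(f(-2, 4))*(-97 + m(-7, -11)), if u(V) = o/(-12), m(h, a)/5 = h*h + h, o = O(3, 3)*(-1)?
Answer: -113/4 ≈ -28.250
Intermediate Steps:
f(Z, g) = -2*g
o = 3 (o = -3*(-1) = 3)
m(h, a) = 5*h + 5*h² (m(h, a) = 5*(h*h + h) = 5*(h² + h) = 5*(h + h²) = 5*h + 5*h²)
u(V) = -¼ (u(V) = 3/(-12) = 3*(-1/12) = -¼)
u(f(-2, 4))*(-97 + m(-7, -11)) = -(-97 + 5*(-7)*(1 - 7))/4 = -(-97 + 5*(-7)*(-6))/4 = -(-97 + 210)/4 = -¼*113 = -113/4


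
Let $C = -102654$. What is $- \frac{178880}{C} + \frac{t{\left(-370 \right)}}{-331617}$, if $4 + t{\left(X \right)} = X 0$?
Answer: $\frac{9886676596}{5673635253} \approx 1.7426$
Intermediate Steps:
$t{\left(X \right)} = -4$ ($t{\left(X \right)} = -4 + X 0 = -4 + 0 = -4$)
$- \frac{178880}{C} + \frac{t{\left(-370 \right)}}{-331617} = - \frac{178880}{-102654} - \frac{4}{-331617} = \left(-178880\right) \left(- \frac{1}{102654}\right) - - \frac{4}{331617} = \frac{89440}{51327} + \frac{4}{331617} = \frac{9886676596}{5673635253}$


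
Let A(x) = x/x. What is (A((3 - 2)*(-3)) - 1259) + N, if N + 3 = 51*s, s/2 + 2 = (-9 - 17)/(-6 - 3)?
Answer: -3511/3 ≈ -1170.3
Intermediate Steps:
s = 16/9 (s = -4 + 2*((-9 - 17)/(-6 - 3)) = -4 + 2*(-26/(-9)) = -4 + 2*(-26*(-1/9)) = -4 + 2*(26/9) = -4 + 52/9 = 16/9 ≈ 1.7778)
A(x) = 1
N = 263/3 (N = -3 + 51*(16/9) = -3 + 272/3 = 263/3 ≈ 87.667)
(A((3 - 2)*(-3)) - 1259) + N = (1 - 1259) + 263/3 = -1258 + 263/3 = -3511/3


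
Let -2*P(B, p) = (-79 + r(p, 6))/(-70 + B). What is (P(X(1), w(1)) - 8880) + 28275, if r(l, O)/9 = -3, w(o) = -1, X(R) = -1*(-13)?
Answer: 1105462/57 ≈ 19394.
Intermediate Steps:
X(R) = 13
r(l, O) = -27 (r(l, O) = 9*(-3) = -27)
P(B, p) = 53/(-70 + B) (P(B, p) = -(-79 - 27)/(2*(-70 + B)) = -(-53)/(-70 + B) = 53/(-70 + B))
(P(X(1), w(1)) - 8880) + 28275 = (53/(-70 + 13) - 8880) + 28275 = (53/(-57) - 8880) + 28275 = (53*(-1/57) - 8880) + 28275 = (-53/57 - 8880) + 28275 = -506213/57 + 28275 = 1105462/57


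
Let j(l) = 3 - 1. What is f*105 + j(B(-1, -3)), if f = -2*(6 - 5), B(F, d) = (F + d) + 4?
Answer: -208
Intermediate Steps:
B(F, d) = 4 + F + d
f = -2 (f = -2*1 = -2)
j(l) = 2
f*105 + j(B(-1, -3)) = -2*105 + 2 = -210 + 2 = -208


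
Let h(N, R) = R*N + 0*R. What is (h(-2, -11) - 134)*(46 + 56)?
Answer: -11424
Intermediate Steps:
h(N, R) = N*R (h(N, R) = N*R + 0 = N*R)
(h(-2, -11) - 134)*(46 + 56) = (-2*(-11) - 134)*(46 + 56) = (22 - 134)*102 = -112*102 = -11424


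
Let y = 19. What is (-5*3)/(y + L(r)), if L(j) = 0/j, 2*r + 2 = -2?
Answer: -15/19 ≈ -0.78947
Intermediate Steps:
r = -2 (r = -1 + (½)*(-2) = -1 - 1 = -2)
L(j) = 0
(-5*3)/(y + L(r)) = (-5*3)/(19 + 0) = -15/19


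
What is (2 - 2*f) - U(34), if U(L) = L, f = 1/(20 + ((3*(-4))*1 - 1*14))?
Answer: -95/3 ≈ -31.667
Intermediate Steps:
f = -⅙ (f = 1/(20 + (-12*1 - 14)) = 1/(20 + (-12 - 14)) = 1/(20 - 26) = 1/(-6) = -⅙ ≈ -0.16667)
(2 - 2*f) - U(34) = (2 - 2*(-⅙)) - 1*34 = (2 + ⅓) - 34 = 7/3 - 34 = -95/3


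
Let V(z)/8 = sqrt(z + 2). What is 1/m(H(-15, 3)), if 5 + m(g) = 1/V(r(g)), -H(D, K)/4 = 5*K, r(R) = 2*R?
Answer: -37760/188801 + 8*I*sqrt(118)/188801 ≈ -0.2 + 0.00046028*I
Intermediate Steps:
H(D, K) = -20*K
V(z) = 8*sqrt(2 + z) (V(z) = 8*sqrt(z + 2) = 8*sqrt(2 + z))
m(g) = -5 + 1/(8*sqrt(2 + 2*g))
1/m(H(-15, 3)) = 1/(-5 + sqrt(2)/(16*sqrt(1 - 20*3))) = 1/(-5 + sqrt(2)/(16*sqrt(1 - 60))) = 1/(-5 + sqrt(2)/(16*sqrt(-59))) = 1/(-5 + sqrt(2)*(-I*sqrt(59)/59)/16) = 1/(-5 - I*sqrt(118)/944)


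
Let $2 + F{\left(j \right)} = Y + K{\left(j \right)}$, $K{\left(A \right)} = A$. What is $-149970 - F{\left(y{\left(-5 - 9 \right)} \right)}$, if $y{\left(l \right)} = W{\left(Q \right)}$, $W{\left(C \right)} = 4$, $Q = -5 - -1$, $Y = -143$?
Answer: $-149829$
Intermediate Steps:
$Q = -4$ ($Q = -5 + 1 = -4$)
$y{\left(l \right)} = 4$
$F{\left(j \right)} = -145 + j$ ($F{\left(j \right)} = -2 + \left(-143 + j\right) = -145 + j$)
$-149970 - F{\left(y{\left(-5 - 9 \right)} \right)} = -149970 - \left(-145 + 4\right) = -149970 - -141 = -149970 + 141 = -149829$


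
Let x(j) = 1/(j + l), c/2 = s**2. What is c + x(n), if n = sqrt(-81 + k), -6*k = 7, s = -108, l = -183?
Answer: 4698887958/201427 - I*sqrt(2958)/201427 ≈ 23328.0 - 0.00027001*I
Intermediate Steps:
k = -7/6 (k = -1/6*7 = -7/6 ≈ -1.1667)
c = 23328 (c = 2*(-108)**2 = 2*11664 = 23328)
n = I*sqrt(2958)/6 (n = sqrt(-81 - 7/6) = sqrt(-493/6) = I*sqrt(2958)/6 ≈ 9.0646*I)
x(j) = 1/(-183 + j) (x(j) = 1/(j - 183) = 1/(-183 + j))
c + x(n) = 23328 + 1/(-183 + I*sqrt(2958)/6)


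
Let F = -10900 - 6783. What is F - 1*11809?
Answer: -29492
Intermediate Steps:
F = -17683
F - 1*11809 = -17683 - 1*11809 = -17683 - 11809 = -29492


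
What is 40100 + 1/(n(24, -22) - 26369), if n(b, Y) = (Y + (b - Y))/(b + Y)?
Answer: 1056915699/26357 ≈ 40100.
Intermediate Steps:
n(b, Y) = b/(Y + b)
40100 + 1/(n(24, -22) - 26369) = 40100 + 1/(24/(-22 + 24) - 26369) = 40100 + 1/(24/2 - 26369) = 40100 + 1/(24*(½) - 26369) = 40100 + 1/(12 - 26369) = 40100 + 1/(-26357) = 40100 - 1/26357 = 1056915699/26357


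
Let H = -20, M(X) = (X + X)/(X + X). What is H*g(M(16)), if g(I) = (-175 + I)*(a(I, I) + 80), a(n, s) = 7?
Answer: 302760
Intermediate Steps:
M(X) = 1 (M(X) = (2*X)/((2*X)) = (2*X)*(1/(2*X)) = 1)
g(I) = -15225 + 87*I (g(I) = (-175 + I)*(7 + 80) = (-175 + I)*87 = -15225 + 87*I)
H*g(M(16)) = -20*(-15225 + 87*1) = -20*(-15225 + 87) = -20*(-15138) = 302760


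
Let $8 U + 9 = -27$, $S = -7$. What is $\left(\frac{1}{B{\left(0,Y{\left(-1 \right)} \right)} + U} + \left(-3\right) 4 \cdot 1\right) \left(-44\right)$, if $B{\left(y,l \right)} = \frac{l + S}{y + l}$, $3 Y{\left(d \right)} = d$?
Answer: $\frac{18392}{35} \approx 525.49$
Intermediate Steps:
$U = - \frac{9}{2}$ ($U = - \frac{9}{8} + \frac{1}{8} \left(-27\right) = - \frac{9}{8} - \frac{27}{8} = - \frac{9}{2} \approx -4.5$)
$Y{\left(d \right)} = \frac{d}{3}$
$B{\left(y,l \right)} = \frac{-7 + l}{l + y}$ ($B{\left(y,l \right)} = \frac{l - 7}{y + l} = \frac{-7 + l}{l + y}$)
$\left(\frac{1}{B{\left(0,Y{\left(-1 \right)} \right)} + U} + \left(-3\right) 4 \cdot 1\right) \left(-44\right) = \left(\frac{1}{\frac{-7 + \frac{1}{3} \left(-1\right)}{\frac{1}{3} \left(-1\right) + 0} - \frac{9}{2}} + \left(-3\right) 4 \cdot 1\right) \left(-44\right) = \left(\frac{1}{\frac{-7 - \frac{1}{3}}{- \frac{1}{3} + 0} - \frac{9}{2}} - 12\right) \left(-44\right) = \left(\frac{1}{\frac{1}{- \frac{1}{3}} \left(- \frac{22}{3}\right) - \frac{9}{2}} - 12\right) \left(-44\right) = \left(\frac{1}{\left(-3\right) \left(- \frac{22}{3}\right) - \frac{9}{2}} - 12\right) \left(-44\right) = \left(\frac{1}{22 - \frac{9}{2}} - 12\right) \left(-44\right) = \left(\frac{1}{\frac{35}{2}} - 12\right) \left(-44\right) = \left(\frac{2}{35} - 12\right) \left(-44\right) = \left(- \frac{418}{35}\right) \left(-44\right) = \frac{18392}{35}$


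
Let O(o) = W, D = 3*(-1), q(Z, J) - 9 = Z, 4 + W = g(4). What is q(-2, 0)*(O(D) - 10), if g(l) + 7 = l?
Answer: -119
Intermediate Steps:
g(l) = -7 + l
W = -7 (W = -4 + (-7 + 4) = -4 - 3 = -7)
q(Z, J) = 9 + Z
D = -3
O(o) = -7
q(-2, 0)*(O(D) - 10) = (9 - 2)*(-7 - 10) = 7*(-17) = -119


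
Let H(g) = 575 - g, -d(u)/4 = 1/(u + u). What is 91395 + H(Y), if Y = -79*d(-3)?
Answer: 276068/3 ≈ 92023.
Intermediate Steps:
d(u) = -2/u (d(u) = -4/(u + u) = -4*1/(2*u) = -2/u)
Y = -158/3 (Y = -(-158)/(-3) = -(-158)*(-1)/3 = -79*2/3 = -158/3 ≈ -52.667)
91395 + H(Y) = 91395 + (575 - 1*(-158/3)) = 91395 + (575 + 158/3) = 91395 + 1883/3 = 276068/3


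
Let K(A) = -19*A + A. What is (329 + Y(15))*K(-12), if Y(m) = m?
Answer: 74304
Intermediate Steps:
K(A) = -18*A
(329 + Y(15))*K(-12) = (329 + 15)*(-18*(-12)) = 344*216 = 74304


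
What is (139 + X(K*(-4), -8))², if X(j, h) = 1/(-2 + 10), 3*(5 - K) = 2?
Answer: 1238769/64 ≈ 19356.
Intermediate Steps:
K = 13/3 (K = 5 - ⅓*2 = 5 - ⅔ = 13/3 ≈ 4.3333)
X(j, h) = ⅛ (X(j, h) = 1/8 = ⅛)
(139 + X(K*(-4), -8))² = (139 + ⅛)² = (1113/8)² = 1238769/64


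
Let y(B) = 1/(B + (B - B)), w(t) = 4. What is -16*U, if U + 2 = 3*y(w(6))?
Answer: 20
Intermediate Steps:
y(B) = 1/B (y(B) = 1/(B + 0) = 1/B)
U = -5/4 (U = -2 + 3/4 = -5/4 ≈ -1.2500)
-16*U = -16*(-5/4) = 20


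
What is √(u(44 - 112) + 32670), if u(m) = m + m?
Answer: √32534 ≈ 180.37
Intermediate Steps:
u(m) = 2*m
√(u(44 - 112) + 32670) = √(2*(44 - 112) + 32670) = √(2*(-68) + 32670) = √(-136 + 32670) = √32534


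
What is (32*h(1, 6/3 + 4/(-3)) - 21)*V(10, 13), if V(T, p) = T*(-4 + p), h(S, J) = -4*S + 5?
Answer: 990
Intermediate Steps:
h(S, J) = 5 - 4*S
(32*h(1, 6/3 + 4/(-3)) - 21)*V(10, 13) = (32*(5 - 4*1) - 21)*(10*(-4 + 13)) = (32*(5 - 4) - 21)*(10*9) = (32*1 - 21)*90 = (32 - 21)*90 = 11*90 = 990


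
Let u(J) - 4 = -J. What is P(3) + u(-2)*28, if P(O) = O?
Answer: 171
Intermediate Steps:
u(J) = 4 - J
P(3) + u(-2)*28 = 3 + (4 - 1*(-2))*28 = 3 + (4 + 2)*28 = 3 + 6*28 = 3 + 168 = 171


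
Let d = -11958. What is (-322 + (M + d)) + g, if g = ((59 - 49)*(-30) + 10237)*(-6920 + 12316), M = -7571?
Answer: 53600201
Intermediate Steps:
g = 53620052 (g = (10*(-30) + 10237)*5396 = (-300 + 10237)*5396 = 9937*5396 = 53620052)
(-322 + (M + d)) + g = (-322 + (-7571 - 11958)) + 53620052 = (-322 - 19529) + 53620052 = -19851 + 53620052 = 53600201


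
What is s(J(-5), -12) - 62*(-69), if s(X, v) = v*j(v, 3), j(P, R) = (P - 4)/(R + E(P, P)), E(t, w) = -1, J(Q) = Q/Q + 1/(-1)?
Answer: 4374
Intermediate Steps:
J(Q) = 0 (J(Q) = 1 + 1*(-1) = 1 - 1 = 0)
j(P, R) = (-4 + P)/(-1 + R) (j(P, R) = (P - 4)/(R - 1) = (-4 + P)/(-1 + R))
s(X, v) = v*(-2 + v/2) (s(X, v) = v*((-4 + v)/(-1 + 3)) = v*((-4 + v)/2) = v*(-2 + v/2))
s(J(-5), -12) - 62*(-69) = (½)*(-12)*(-4 - 12) - 62*(-69) = (½)*(-12)*(-16) + 4278 = 96 + 4278 = 4374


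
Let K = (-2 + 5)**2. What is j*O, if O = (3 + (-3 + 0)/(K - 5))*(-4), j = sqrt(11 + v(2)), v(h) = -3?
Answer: -18*sqrt(2) ≈ -25.456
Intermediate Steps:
K = 9 (K = 3**2 = 9)
j = 2*sqrt(2) (j = sqrt(11 - 3) = sqrt(8) = 2*sqrt(2) ≈ 2.8284)
O = -9 (O = (3 + (-3 + 0)/(9 - 5))*(-4) = (3 - 3/4)*(-4) = (9/4)*(-4) = -9)
j*O = (2*sqrt(2))*(-9) = -18*sqrt(2)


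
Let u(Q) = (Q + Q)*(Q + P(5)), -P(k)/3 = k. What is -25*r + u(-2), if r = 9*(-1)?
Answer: 293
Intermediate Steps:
P(k) = -3*k
u(Q) = 2*Q*(-15 + Q) (u(Q) = (Q + Q)*(Q - 3*5) = (2*Q)*(Q - 15) = (2*Q)*(-15 + Q) = 2*Q*(-15 + Q))
r = -9
-25*r + u(-2) = -25*(-9) + 2*(-2)*(-15 - 2) = 225 + 2*(-2)*(-17) = 225 + 68 = 293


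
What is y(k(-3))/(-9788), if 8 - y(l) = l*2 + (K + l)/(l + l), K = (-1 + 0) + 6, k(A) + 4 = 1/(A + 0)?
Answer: -653/381732 ≈ -0.0017106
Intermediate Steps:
k(A) = -4 + 1/A (k(A) = -4 + 1/(A + 0) = -4 + 1/A)
K = 5 (K = -1 + 6 = 5)
y(l) = 8 - 2*l - (5 + l)/(2*l) (y(l) = 8 - (l*2 + (5 + l)/(l + l)) = 8 - (2*l + (5 + l)/((2*l))) = 8 - (2*l + (5 + l)*(1/(2*l))) = 8 - (2*l + (5 + l)/(2*l)) = 8 + (-2*l - (5 + l)/(2*l)) = 8 - 2*l - (5 + l)/(2*l))
y(k(-3))/(-9788) = (15/2 - 2*(-4 + 1/(-3)) - 5/(2*(-4 + 1/(-3))))/(-9788) = (15/2 - 2*(-4 - ⅓) - 5/(2*(-4 - ⅓)))*(-1/9788) = (15/2 - 2*(-13/3) - 5/(2*(-13/3)))*(-1/9788) = (15/2 + 26/3 - 5/2*(-3/13))*(-1/9788) = (15/2 + 26/3 + 15/26)*(-1/9788) = (653/39)*(-1/9788) = -653/381732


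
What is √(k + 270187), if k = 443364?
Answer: √713551 ≈ 844.72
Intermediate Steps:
√(k + 270187) = √(443364 + 270187) = √713551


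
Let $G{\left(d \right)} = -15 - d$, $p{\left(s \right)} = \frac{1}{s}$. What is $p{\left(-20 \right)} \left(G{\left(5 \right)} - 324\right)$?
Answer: $\frac{86}{5} \approx 17.2$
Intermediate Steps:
$p{\left(-20 \right)} \left(G{\left(5 \right)} - 324\right) = \frac{\left(-15 - 5\right) - 324}{-20} = - \frac{\left(-15 - 5\right) - 324}{20} = - \frac{-20 - 324}{20} = \left(- \frac{1}{20}\right) \left(-344\right) = \frac{86}{5}$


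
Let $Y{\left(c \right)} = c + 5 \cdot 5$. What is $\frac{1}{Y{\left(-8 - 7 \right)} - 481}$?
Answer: $- \frac{1}{471} \approx -0.0021231$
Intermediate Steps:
$Y{\left(c \right)} = 25 + c$ ($Y{\left(c \right)} = c + 25 = 25 + c$)
$\frac{1}{Y{\left(-8 - 7 \right)} - 481} = \frac{1}{\left(25 - 15\right) - 481} = \frac{1}{10 - 481} = \frac{1}{-471} = - \frac{1}{471}$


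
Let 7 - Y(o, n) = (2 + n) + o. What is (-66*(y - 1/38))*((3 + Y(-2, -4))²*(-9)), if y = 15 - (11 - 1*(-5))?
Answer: -2270268/19 ≈ -1.1949e+5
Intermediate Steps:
Y(o, n) = 5 - n - o (Y(o, n) = 7 - ((2 + n) + o) = 7 - (2 + n + o) = 7 + (-2 - n - o) = 5 - n - o)
y = -1 (y = 15 - (11 + 5) = 15 - 1*16 = 15 - 16 = -1)
(-66*(y - 1/38))*((3 + Y(-2, -4))²*(-9)) = (-66*(-1 - 1/38))*((3 + (5 - 1*(-4) - 1*(-2)))²*(-9)) = (-66*(-1 - 1*1/38))*((3 + (5 + 4 + 2))²*(-9)) = (-66*(-1 - 1/38))*((3 + 11)²*(-9)) = (-66*(-39/38))*(14²*(-9)) = 1287*(196*(-9))/19 = (1287/19)*(-1764) = -2270268/19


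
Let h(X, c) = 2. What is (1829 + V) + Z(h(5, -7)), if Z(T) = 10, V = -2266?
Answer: -427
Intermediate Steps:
(1829 + V) + Z(h(5, -7)) = (1829 - 2266) + 10 = -437 + 10 = -427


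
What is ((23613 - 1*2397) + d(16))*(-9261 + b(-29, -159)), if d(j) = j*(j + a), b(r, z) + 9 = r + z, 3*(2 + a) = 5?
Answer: -609095200/3 ≈ -2.0303e+8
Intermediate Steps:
a = -⅓ (a = -2 + (⅓)*5 = -2 + 5/3 = -⅓ ≈ -0.33333)
b(r, z) = -9 + r + z (b(r, z) = -9 + (r + z) = -9 + r + z)
d(j) = j*(-⅓ + j) (d(j) = j*(j - ⅓) = j*(-⅓ + j))
((23613 - 1*2397) + d(16))*(-9261 + b(-29, -159)) = ((23613 - 1*2397) + 16*(-⅓ + 16))*(-9261 + (-9 - 29 - 159)) = ((23613 - 2397) + 16*(47/3))*(-9261 - 197) = (21216 + 752/3)*(-9458) = (64400/3)*(-9458) = -609095200/3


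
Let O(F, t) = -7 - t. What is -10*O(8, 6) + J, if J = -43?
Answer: 87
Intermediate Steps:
-10*O(8, 6) + J = -10*(-7 - 1*6) - 43 = -10*(-7 - 6) - 43 = -10*(-13) - 43 = 130 - 43 = 87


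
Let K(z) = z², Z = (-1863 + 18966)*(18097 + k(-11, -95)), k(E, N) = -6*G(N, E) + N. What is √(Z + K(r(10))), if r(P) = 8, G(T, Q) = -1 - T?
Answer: √298242178 ≈ 17270.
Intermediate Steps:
k(E, N) = 6 + 7*N (k(E, N) = -6*(-1 - N) + N = (6 + 6*N) + N = 6 + 7*N)
Z = 298242114 (Z = (-1863 + 18966)*(18097 + (6 + 7*(-95))) = 17103*(18097 + (6 - 665)) = 17103*(18097 - 659) = 17103*17438 = 298242114)
√(Z + K(r(10))) = √(298242114 + 8²) = √(298242114 + 64) = √298242178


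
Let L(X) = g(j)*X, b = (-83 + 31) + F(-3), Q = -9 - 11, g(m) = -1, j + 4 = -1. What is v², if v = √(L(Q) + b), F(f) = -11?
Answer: -43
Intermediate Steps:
j = -5 (j = -4 - 1 = -5)
Q = -20
b = -63 (b = (-83 + 31) - 11 = -52 - 11 = -63)
L(X) = -X
v = I*√43 (v = √(-1*(-20) - 63) = √(20 - 63) = √(-43) = I*√43 ≈ 6.5574*I)
v² = (I*√43)² = -43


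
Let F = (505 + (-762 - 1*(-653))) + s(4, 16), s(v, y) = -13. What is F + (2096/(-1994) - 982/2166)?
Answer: 411920122/1079751 ≈ 381.50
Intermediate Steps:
F = 383 (F = (505 + (-762 - 1*(-653))) - 13 = (505 + (-762 + 653)) - 13 = (505 - 109) - 13 = 396 - 13 = 383)
F + (2096/(-1994) - 982/2166) = 383 + (2096/(-1994) - 982/2166) = 383 + (2096*(-1/1994) - 982*1/2166) = 383 + (-1048/997 - 491/1083) = 383 - 1624511/1079751 = 411920122/1079751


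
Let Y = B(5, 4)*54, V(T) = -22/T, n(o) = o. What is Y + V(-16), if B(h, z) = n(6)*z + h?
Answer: 12539/8 ≈ 1567.4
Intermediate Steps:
B(h, z) = h + 6*z (B(h, z) = 6*z + h = h + 6*z)
Y = 1566 (Y = (5 + 6*4)*54 = (5 + 24)*54 = 29*54 = 1566)
Y + V(-16) = 1566 - 22/(-16) = 1566 - 22*(-1/16) = 1566 + 11/8 = 12539/8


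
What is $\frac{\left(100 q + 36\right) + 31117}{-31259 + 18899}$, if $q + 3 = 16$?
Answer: $- \frac{32453}{12360} \approx -2.6256$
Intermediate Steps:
$q = 13$ ($q = -3 + 16 = 13$)
$\frac{\left(100 q + 36\right) + 31117}{-31259 + 18899} = \frac{\left(100 \cdot 13 + 36\right) + 31117}{-31259 + 18899} = \frac{\left(1300 + 36\right) + 31117}{-12360} = \left(1336 + 31117\right) \left(- \frac{1}{12360}\right) = 32453 \left(- \frac{1}{12360}\right) = - \frac{32453}{12360}$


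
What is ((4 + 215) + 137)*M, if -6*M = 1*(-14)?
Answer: 2492/3 ≈ 830.67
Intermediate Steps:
M = 7/3 (M = -(-14)/6 = -⅙*(-14) = 7/3 ≈ 2.3333)
((4 + 215) + 137)*M = ((4 + 215) + 137)*(7/3) = (219 + 137)*(7/3) = 356*(7/3) = 2492/3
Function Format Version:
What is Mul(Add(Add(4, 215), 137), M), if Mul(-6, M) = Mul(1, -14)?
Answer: Rational(2492, 3) ≈ 830.67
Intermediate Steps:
M = Rational(7, 3) (M = Mul(Rational(-1, 6), Mul(1, -14)) = Mul(Rational(-1, 6), -14) = Rational(7, 3) ≈ 2.3333)
Mul(Add(Add(4, 215), 137), M) = Mul(Add(Add(4, 215), 137), Rational(7, 3)) = Mul(Add(219, 137), Rational(7, 3)) = Mul(356, Rational(7, 3)) = Rational(2492, 3)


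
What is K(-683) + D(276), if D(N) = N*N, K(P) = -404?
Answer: 75772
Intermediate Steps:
D(N) = N²
K(-683) + D(276) = -404 + 276² = -404 + 76176 = 75772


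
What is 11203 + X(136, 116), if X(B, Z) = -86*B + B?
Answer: -357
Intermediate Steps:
X(B, Z) = -85*B
11203 + X(136, 116) = 11203 - 85*136 = 11203 - 11560 = -357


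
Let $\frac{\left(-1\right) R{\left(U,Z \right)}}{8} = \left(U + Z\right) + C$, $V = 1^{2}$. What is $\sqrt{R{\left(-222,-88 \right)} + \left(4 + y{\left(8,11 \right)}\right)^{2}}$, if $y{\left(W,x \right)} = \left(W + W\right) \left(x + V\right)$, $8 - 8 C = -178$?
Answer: $\sqrt{40710} \approx 201.77$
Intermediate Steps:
$C = \frac{93}{4}$ ($C = 1 - - \frac{89}{4} = 1 + \frac{89}{4} = \frac{93}{4} \approx 23.25$)
$V = 1$
$R{\left(U,Z \right)} = -186 - 8 U - 8 Z$ ($R{\left(U,Z \right)} = - 8 \left(\left(U + Z\right) + \frac{93}{4}\right) = - 8 \left(\frac{93}{4} + U + Z\right) = -186 - 8 U - 8 Z$)
$y{\left(W,x \right)} = 2 W \left(1 + x\right)$ ($y{\left(W,x \right)} = \left(W + W\right) \left(x + 1\right) = 2 W \left(1 + x\right)$)
$\sqrt{R{\left(-222,-88 \right)} + \left(4 + y{\left(8,11 \right)}\right)^{2}} = \sqrt{\left(-186 - -1776 - -704\right) + \left(4 + 2 \cdot 8 \left(1 + 11\right)\right)^{2}} = \sqrt{\left(-186 + 1776 + 704\right) + \left(4 + 2 \cdot 8 \cdot 12\right)^{2}} = \sqrt{2294 + \left(4 + 192\right)^{2}} = \sqrt{2294 + 196^{2}} = \sqrt{2294 + 38416} = \sqrt{40710}$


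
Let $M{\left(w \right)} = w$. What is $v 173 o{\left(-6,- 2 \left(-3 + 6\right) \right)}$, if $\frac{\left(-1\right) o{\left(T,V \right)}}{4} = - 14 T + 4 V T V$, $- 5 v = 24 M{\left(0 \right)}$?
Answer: $0$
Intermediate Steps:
$v = 0$ ($v = - \frac{24 \cdot 0}{5} = \left(- \frac{1}{5}\right) 0 = 0$)
$o{\left(T,V \right)} = 56 T - 16 T V^{2}$ ($o{\left(T,V \right)} = - 4 \left(- 14 T + 4 V T V\right) = - 4 \left(- 14 T + 4 T V V\right) = - 4 \left(- 14 T + 4 T V^{2}\right) = 56 T - 16 T V^{2}$)
$v 173 o{\left(-6,- 2 \left(-3 + 6\right) \right)} = 0 \cdot 173 \cdot 8 \left(-6\right) \left(7 - 2 \left(- 2 \left(-3 + 6\right)\right)^{2}\right) = 0 \cdot 8 \left(-6\right) \left(7 - 2 \left(\left(-2\right) 3\right)^{2}\right) = 0 \cdot 8 \left(-6\right) \left(7 - 2 \left(-6\right)^{2}\right) = 0 \cdot 8 \left(-6\right) \left(7 - 72\right) = 0 \cdot 8 \left(-6\right) \left(-65\right) = 0 \cdot 3120 = 0$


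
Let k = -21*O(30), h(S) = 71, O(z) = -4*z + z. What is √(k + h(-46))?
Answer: √1961 ≈ 44.283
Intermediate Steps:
O(z) = -3*z
k = 1890 (k = -(-63)*30 = -21*(-90) = 1890)
√(k + h(-46)) = √(1890 + 71) = √1961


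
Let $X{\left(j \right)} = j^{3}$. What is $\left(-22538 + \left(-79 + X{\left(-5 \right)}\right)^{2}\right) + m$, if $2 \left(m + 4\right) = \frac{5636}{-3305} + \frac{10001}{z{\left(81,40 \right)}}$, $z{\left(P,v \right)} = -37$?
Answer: $\frac{4631666343}{244570} \approx 18938.0$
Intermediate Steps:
$m = - \frac{34240117}{244570}$ ($m = -4 + \frac{\frac{5636}{-3305} + \frac{10001}{-37}}{2} = -4 + \frac{5636 \left(- \frac{1}{3305}\right) + 10001 \left(- \frac{1}{37}\right)}{2} = -4 + \frac{- \frac{5636}{3305} - \frac{10001}{37}}{2} = -4 + \frac{1}{2} \left(- \frac{33261837}{122285}\right) = -4 - \frac{33261837}{244570} = - \frac{34240117}{244570} \approx -140.0$)
$\left(-22538 + \left(-79 + X{\left(-5 \right)}\right)^{2}\right) + m = \left(-22538 + \left(-79 + \left(-5\right)^{3}\right)^{2}\right) - \frac{34240117}{244570} = \left(-22538 + \left(-79 - 125\right)^{2}\right) - \frac{34240117}{244570} = \left(-22538 + \left(-204\right)^{2}\right) - \frac{34240117}{244570} = \left(-22538 + 41616\right) - \frac{34240117}{244570} = 19078 - \frac{34240117}{244570} = \frac{4631666343}{244570}$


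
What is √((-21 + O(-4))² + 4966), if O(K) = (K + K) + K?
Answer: √6055 ≈ 77.814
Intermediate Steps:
O(K) = 3*K (O(K) = 2*K + K = 3*K)
√((-21 + O(-4))² + 4966) = √((-21 + 3*(-4))² + 4966) = √((-21 - 12)² + 4966) = √((-33)² + 4966) = √(1089 + 4966) = √6055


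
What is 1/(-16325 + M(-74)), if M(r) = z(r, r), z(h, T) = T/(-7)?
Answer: -7/114201 ≈ -6.1295e-5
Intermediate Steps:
z(h, T) = -T/7 (z(h, T) = T*(-⅐) = -T/7)
M(r) = -r/7
1/(-16325 + M(-74)) = 1/(-16325 - ⅐*(-74)) = 1/(-16325 + 74/7) = 1/(-114201/7) = -7/114201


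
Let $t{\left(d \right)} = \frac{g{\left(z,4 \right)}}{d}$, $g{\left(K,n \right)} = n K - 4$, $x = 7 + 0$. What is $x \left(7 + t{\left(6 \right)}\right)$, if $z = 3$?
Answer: $\frac{175}{3} \approx 58.333$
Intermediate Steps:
$x = 7$
$g{\left(K,n \right)} = -4 + K n$ ($g{\left(K,n \right)} = K n - 4 = -4 + K n$)
$t{\left(d \right)} = \frac{8}{d}$ ($t{\left(d \right)} = \frac{-4 + 3 \cdot 4}{d} = \frac{-4 + 12}{d} = \frac{8}{d}$)
$x \left(7 + t{\left(6 \right)}\right) = 7 \left(7 + \frac{8}{6}\right) = 7 \left(7 + 8 \cdot \frac{1}{6}\right) = 7 \left(7 + \frac{4}{3}\right) = 7 \cdot \frac{25}{3} = \frac{175}{3}$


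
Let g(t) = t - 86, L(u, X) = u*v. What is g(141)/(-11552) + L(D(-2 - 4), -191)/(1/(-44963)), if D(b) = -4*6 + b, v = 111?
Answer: 1729643878025/11552 ≈ 1.4973e+8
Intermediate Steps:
D(b) = -24 + b
L(u, X) = 111*u (L(u, X) = u*111 = 111*u)
g(t) = -86 + t
g(141)/(-11552) + L(D(-2 - 4), -191)/(1/(-44963)) = (-86 + 141)/(-11552) + (111*(-24 + (-2 - 4)))/(1/(-44963)) = 55*(-1/11552) + (111*(-24 - 6))/(-1/44963) = -55/11552 + (111*(-30))*(-44963) = -55/11552 - 3330*(-44963) = -55/11552 + 149726790 = 1729643878025/11552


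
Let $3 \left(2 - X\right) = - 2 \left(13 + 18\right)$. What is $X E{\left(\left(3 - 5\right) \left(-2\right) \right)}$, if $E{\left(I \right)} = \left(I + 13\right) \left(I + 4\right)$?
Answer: $\frac{9248}{3} \approx 3082.7$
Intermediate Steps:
$E{\left(I \right)} = \left(4 + I\right) \left(13 + I\right)$ ($E{\left(I \right)} = \left(13 + I\right) \left(4 + I\right) = \left(4 + I\right) \left(13 + I\right)$)
$X = \frac{68}{3}$ ($X = 2 - \frac{\left(-2\right) \left(13 + 18\right)}{3} = 2 - \frac{\left(-2\right) 31}{3} = 2 - - \frac{62}{3} = 2 + \frac{62}{3} = \frac{68}{3} \approx 22.667$)
$X E{\left(\left(3 - 5\right) \left(-2\right) \right)} = \frac{68 \left(52 + \left(\left(3 - 5\right) \left(-2\right)\right)^{2} + 17 \left(3 - 5\right) \left(-2\right)\right)}{3} = \frac{68 \left(52 + \left(\left(-2\right) \left(-2\right)\right)^{2} + 17 \left(\left(-2\right) \left(-2\right)\right)\right)}{3} = \frac{68 \left(52 + 4^{2} + 17 \cdot 4\right)}{3} = \frac{68 \left(52 + 16 + 68\right)}{3} = \frac{68}{3} \cdot 136 = \frac{9248}{3}$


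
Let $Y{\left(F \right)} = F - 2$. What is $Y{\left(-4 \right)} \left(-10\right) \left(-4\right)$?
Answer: $-240$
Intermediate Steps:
$Y{\left(F \right)} = -2 + F$ ($Y{\left(F \right)} = F - 2 = -2 + F$)
$Y{\left(-4 \right)} \left(-10\right) \left(-4\right) = \left(-2 - 4\right) \left(-10\right) \left(-4\right) = \left(-6\right) \left(-10\right) \left(-4\right) = 60 \left(-4\right) = -240$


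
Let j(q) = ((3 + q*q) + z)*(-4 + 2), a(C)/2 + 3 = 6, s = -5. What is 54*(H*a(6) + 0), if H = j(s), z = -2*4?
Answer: -12960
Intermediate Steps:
z = -8
a(C) = 6 (a(C) = -6 + 2*6 = -6 + 12 = 6)
j(q) = 10 - 2*q² (j(q) = ((3 + q*q) - 8)*(-4 + 2) = ((3 + q²) - 8)*(-2) = (-5 + q²)*(-2) = 10 - 2*q²)
H = -40 (H = 10 - 2*(-5)² = 10 - 2*25 = 10 - 50 = -40)
54*(H*a(6) + 0) = 54*(-40*6 + 0) = 54*(-240 + 0) = 54*(-240) = -12960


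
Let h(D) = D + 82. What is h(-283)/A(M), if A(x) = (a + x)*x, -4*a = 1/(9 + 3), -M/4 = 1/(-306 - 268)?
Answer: 397348056/191 ≈ 2.0804e+6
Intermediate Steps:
M = 2/287 (M = -4/(-306 - 268) = -4/(-574) = -4*(-1/574) = 2/287 ≈ 0.0069686)
a = -1/48 (a = -1/(4*(9 + 3)) = -¼/12 = -¼*1/12 = -1/48 ≈ -0.020833)
A(x) = x*(-1/48 + x) (A(x) = (-1/48 + x)*x = x*(-1/48 + x))
h(D) = 82 + D
h(-283)/A(M) = (82 - 283)/((2*(-1/48 + 2/287)/287)) = -201/((2/287)*(-191/13776)) = -201/(-191/1976856) = -201*(-1976856/191) = 397348056/191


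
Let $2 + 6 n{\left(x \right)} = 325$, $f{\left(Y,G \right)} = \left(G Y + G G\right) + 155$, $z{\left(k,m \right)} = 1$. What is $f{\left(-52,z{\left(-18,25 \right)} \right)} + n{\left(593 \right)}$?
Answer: $\frac{947}{6} \approx 157.83$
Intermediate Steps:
$f{\left(Y,G \right)} = 155 + G^{2} + G Y$ ($f{\left(Y,G \right)} = \left(G Y + G^{2}\right) + 155 = \left(G^{2} + G Y\right) + 155 = 155 + G^{2} + G Y$)
$n{\left(x \right)} = \frac{323}{6}$ ($n{\left(x \right)} = - \frac{1}{3} + \frac{1}{6} \cdot 325 = - \frac{1}{3} + \frac{325}{6} = \frac{323}{6}$)
$f{\left(-52,z{\left(-18,25 \right)} \right)} + n{\left(593 \right)} = \left(155 + 1^{2} + 1 \left(-52\right)\right) + \frac{323}{6} = \left(155 + 1 - 52\right) + \frac{323}{6} = 104 + \frac{323}{6} = \frac{947}{6}$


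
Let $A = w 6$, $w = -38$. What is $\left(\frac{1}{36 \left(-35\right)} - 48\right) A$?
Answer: $\frac{1149139}{105} \approx 10944.0$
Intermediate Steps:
$A = -228$ ($A = \left(-38\right) 6 = -228$)
$\left(\frac{1}{36 \left(-35\right)} - 48\right) A = \left(\frac{1}{36 \left(-35\right)} - 48\right) \left(-228\right) = \left(\frac{1}{36} \left(- \frac{1}{35}\right) - 48\right) \left(-228\right) = \left(- \frac{1}{1260} - 48\right) \left(-228\right) = \left(- \frac{60481}{1260}\right) \left(-228\right) = \frac{1149139}{105}$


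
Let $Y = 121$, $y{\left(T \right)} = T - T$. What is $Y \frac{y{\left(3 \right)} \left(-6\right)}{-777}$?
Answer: $0$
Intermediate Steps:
$y{\left(T \right)} = 0$
$Y \frac{y{\left(3 \right)} \left(-6\right)}{-777} = 121 \frac{0 \left(-6\right)}{-777} = 121 \cdot 0 \left(- \frac{1}{777}\right) = 121 \cdot 0 = 0$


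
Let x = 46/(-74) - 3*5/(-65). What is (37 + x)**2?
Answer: 310076881/231361 ≈ 1340.2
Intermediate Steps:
x = -188/481 (x = 46*(-1/74) - 15*(-1/65) = -23/37 + 3/13 = -188/481 ≈ -0.39085)
(37 + x)**2 = (37 - 188/481)**2 = (17609/481)**2 = 310076881/231361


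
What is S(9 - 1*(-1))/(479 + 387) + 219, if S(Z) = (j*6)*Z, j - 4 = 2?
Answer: 95007/433 ≈ 219.42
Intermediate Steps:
j = 6 (j = 4 + 2 = 6)
S(Z) = 36*Z (S(Z) = (6*6)*Z = 36*Z)
S(9 - 1*(-1))/(479 + 387) + 219 = (36*(9 - 1*(-1)))/(479 + 387) + 219 = (36*(9 + 1))/866 + 219 = (36*10)*(1/866) + 219 = 360*(1/866) + 219 = 180/433 + 219 = 95007/433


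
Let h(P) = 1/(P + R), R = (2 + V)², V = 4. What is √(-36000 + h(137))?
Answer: I*√1077443827/173 ≈ 189.74*I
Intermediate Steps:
R = 36 (R = (2 + 4)² = 6² = 36)
h(P) = 1/(36 + P) (h(P) = 1/(P + 36) = 1/(36 + P))
√(-36000 + h(137)) = √(-36000 + 1/(36 + 137)) = √(-36000 + 1/173) = √(-6227999/173) = I*√1077443827/173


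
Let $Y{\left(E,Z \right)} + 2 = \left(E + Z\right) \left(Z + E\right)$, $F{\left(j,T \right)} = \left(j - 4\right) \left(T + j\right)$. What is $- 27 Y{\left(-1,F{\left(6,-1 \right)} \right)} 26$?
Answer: $-55458$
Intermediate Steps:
$F{\left(j,T \right)} = \left(-4 + j\right) \left(T + j\right)$
$Y{\left(E,Z \right)} = -2 + \left(E + Z\right)^{2}$ ($Y{\left(E,Z \right)} = -2 + \left(E + Z\right) \left(Z + E\right) = -2 + \left(E + Z\right) \left(E + Z\right) = -2 + \left(E + Z\right)^{2}$)
$- 27 Y{\left(-1,F{\left(6,-1 \right)} \right)} 26 = - 27 \left(-2 + \left(-1 - \left(26 - 36\right)\right)^{2}\right) 26 = - 27 \left(-2 + \left(-1 + \left(36 + 4 - 24 - 6\right)\right)^{2}\right) 26 = - 27 \left(-2 + \left(-1 + 10\right)^{2}\right) 26 = - 27 \left(-2 + 9^{2}\right) 26 = - 27 \left(-2 + 81\right) 26 = \left(-27\right) 79 \cdot 26 = \left(-2133\right) 26 = -55458$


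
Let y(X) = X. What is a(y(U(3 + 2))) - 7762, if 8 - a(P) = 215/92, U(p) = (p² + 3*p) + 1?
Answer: -713583/92 ≈ -7756.3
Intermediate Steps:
U(p) = 1 + p² + 3*p
a(P) = 521/92 (a(P) = 8 - 215/92 = 521/92)
a(y(U(3 + 2))) - 7762 = 521/92 - 7762 = -713583/92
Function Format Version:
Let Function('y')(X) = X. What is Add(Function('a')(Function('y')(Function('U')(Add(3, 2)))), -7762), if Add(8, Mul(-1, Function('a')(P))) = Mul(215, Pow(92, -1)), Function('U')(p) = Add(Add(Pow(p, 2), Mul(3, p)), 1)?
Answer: Rational(-713583, 92) ≈ -7756.3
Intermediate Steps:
Function('U')(p) = Add(1, Pow(p, 2), Mul(3, p))
Function('a')(P) = Rational(521, 92) (Function('a')(P) = Add(8, Mul(-1, Mul(215, Pow(92, -1)))) = Add(8, Mul(-1, Mul(215, Rational(1, 92)))) = Add(8, Mul(-1, Rational(215, 92))) = Add(8, Rational(-215, 92)) = Rational(521, 92))
Add(Function('a')(Function('y')(Function('U')(Add(3, 2)))), -7762) = Add(Rational(521, 92), -7762) = Rational(-713583, 92)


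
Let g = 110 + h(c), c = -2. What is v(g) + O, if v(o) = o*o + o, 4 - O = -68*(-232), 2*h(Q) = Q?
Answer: -3782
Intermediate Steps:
h(Q) = Q/2
g = 109 (g = 110 + (½)*(-2) = 110 - 1 = 109)
O = -15772 (O = 4 - (-68)*(-232) = 4 - 1*15776 = 4 - 15776 = -15772)
v(o) = o + o² (v(o) = o² + o = o + o²)
v(g) + O = 109*(1 + 109) - 15772 = 109*110 - 15772 = 11990 - 15772 = -3782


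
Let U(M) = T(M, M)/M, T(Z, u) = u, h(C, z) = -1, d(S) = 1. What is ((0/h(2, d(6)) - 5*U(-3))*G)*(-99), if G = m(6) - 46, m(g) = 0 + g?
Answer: -19800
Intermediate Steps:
m(g) = g
U(M) = 1 (U(M) = M/M = 1)
G = -40 (G = 6 - 46 = -40)
((0/h(2, d(6)) - 5*U(-3))*G)*(-99) = ((0/(-1) - 5*1)*(-40))*(-99) = ((0*(-1) - 5)*(-40))*(-99) = ((0 - 5)*(-40))*(-99) = -5*(-40)*(-99) = 200*(-99) = -19800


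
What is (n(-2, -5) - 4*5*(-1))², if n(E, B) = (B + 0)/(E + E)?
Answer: 7225/16 ≈ 451.56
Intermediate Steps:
n(E, B) = B/(2*E) (n(E, B) = B/((2*E)) = B*(1/(2*E)) = B/(2*E))
(n(-2, -5) - 4*5*(-1))² = ((½)*(-5)/(-2) - 4*5*(-1))² = ((½)*(-5)*(-½) - 20*(-1))² = (5/4 + 20)² = (85/4)² = 7225/16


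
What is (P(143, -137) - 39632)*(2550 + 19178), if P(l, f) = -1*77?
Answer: -862797152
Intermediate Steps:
P(l, f) = -77
(P(143, -137) - 39632)*(2550 + 19178) = (-77 - 39632)*(2550 + 19178) = -39709*21728 = -862797152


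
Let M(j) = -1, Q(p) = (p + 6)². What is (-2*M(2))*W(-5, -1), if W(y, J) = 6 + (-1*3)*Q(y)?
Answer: 6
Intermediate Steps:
Q(p) = (6 + p)²
W(y, J) = 6 - 3*(6 + y)² (W(y, J) = 6 + (-1*3)*(6 + y)² = 6 - 3*(6 + y)²)
(-2*M(2))*W(-5, -1) = (-2*(-1))*(6 - 3*(6 - 5)²) = 2*(6 - 3*1²) = 2*(6 - 3*1) = 2*(6 - 3) = 2*3 = 6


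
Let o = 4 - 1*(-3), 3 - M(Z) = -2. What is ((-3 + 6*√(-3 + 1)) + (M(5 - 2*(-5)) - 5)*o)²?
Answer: -63 - 36*I*√2 ≈ -63.0 - 50.912*I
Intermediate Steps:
M(Z) = 5 (M(Z) = 3 - 1*(-2) = 3 + 2 = 5)
o = 7 (o = 4 + 3 = 7)
((-3 + 6*√(-3 + 1)) + (M(5 - 2*(-5)) - 5)*o)² = ((-3 + 6*√(-3 + 1)) + (5 - 5)*7)² = ((-3 + 6*√(-2)) + 0*7)² = ((-3 + 6*(I*√2)) + 0)² = ((-3 + 6*I*√2) + 0)² = (-3 + 6*I*√2)²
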